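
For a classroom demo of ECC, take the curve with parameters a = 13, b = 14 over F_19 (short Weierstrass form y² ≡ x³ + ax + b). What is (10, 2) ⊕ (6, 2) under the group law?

(10, 2) + (6, 2). λ = (2 - 2)/(6 - 10) ≡ 0/15 mod 19. 15⁻¹ ≡ 14 (mod 19), so λ ≡ 0.
  x = λ² - 10 - 6 = 0 - 16 ≡ 3; y = λ·(10 - 3) - 2 ≡ 17. → (3, 17)

(3, 17)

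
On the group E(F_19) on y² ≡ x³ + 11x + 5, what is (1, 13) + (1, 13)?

(2, 4)

tangent at (1, 13): λ = (3·1² + 11)/(2·13) ≡ 14/7. 7⁻¹ ≡ 11 (mod 19) since 7·11 = 77 ≡ 1, so λ ≡ 14·11 ≡ 2.
  x = λ² - 1 - 1 = 4 - 2 ≡ 2; y = λ·(1 - 2) - 13 ≡ 4. → (2, 4)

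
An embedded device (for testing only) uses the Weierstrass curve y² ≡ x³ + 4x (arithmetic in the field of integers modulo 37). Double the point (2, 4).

tangent at (2, 4): λ = (3·2² + 4)/(2·4) ≡ 16/8. 8⁻¹ ≡ 14 (mod 37), so λ ≡ 16·14 ≡ 2.
  x = λ² - 2 - 2 = 4 - 4 ≡ 0; y = λ·(2 - 0) - 4 ≡ 0. → (0, 0)

(0, 0)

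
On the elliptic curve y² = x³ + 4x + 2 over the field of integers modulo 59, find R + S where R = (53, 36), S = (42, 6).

(53, 36) + (42, 6). λ = (6 - 36)/(42 - 53) ≡ 29/48 mod 59. 48⁻¹ ≡ 16 (mod 59), so λ ≡ 51.
  x = λ² - 53 - 42 = 2601 - 95 ≡ 28; y = λ·(53 - 28) - 36 ≡ 0. → (28, 0)

(28, 0)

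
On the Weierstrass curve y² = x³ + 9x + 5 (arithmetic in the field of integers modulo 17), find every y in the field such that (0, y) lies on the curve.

x³ + 9x + 5 = 5 ≡ 5 (mod 17).
5 is a non-residue mod 17; no y exists.

none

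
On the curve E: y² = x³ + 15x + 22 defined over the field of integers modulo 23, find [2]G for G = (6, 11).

(6, 12)

tangent at (6, 11): λ = (3·6² + 15)/(2·11) ≡ 8/22. 22⁻¹ ≡ 22 (mod 23) since 22·22 = 484 ≡ 1, so λ ≡ 8·22 ≡ 15.
  x = λ² - 6 - 6 = 225 - 12 ≡ 6; y = λ·(6 - 6) - 11 ≡ 12. → (6, 12)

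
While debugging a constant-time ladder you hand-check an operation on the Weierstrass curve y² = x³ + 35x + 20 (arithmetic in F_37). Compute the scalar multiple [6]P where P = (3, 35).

O

Repeated addition: build up to 6P.
2P: tangent at (3, 35): λ = (3·3² + 35)/(2·35) ≡ 25/33. 33⁻¹ ≡ 9 (mod 37) since 33·9 = 297 ≡ 1, so λ ≡ 25·9 ≡ 3.
  x = λ² - 3 - 3 = 9 - 6 ≡ 3; y = λ·(3 - 3) - 35 ≡ 2. → (3, 2)
3P: (3, 2) + (3, 35): same x and y₁ ≡ -y₂, so the sum is O.
4P: O + (3, 35) = (3, 35) (identity).
5P: tangent at (3, 35): λ = (3·3² + 35)/(2·35) ≡ 25/33. 33⁻¹ ≡ 9 (mod 37), so λ ≡ 25·9 ≡ 3.
  x = λ² - 3 - 3 = 9 - 6 ≡ 3; y = λ·(3 - 3) - 35 ≡ 2. → (3, 2)
6P: (3, 2) + (3, 35): same x and y₁ ≡ -y₂, so the sum is O.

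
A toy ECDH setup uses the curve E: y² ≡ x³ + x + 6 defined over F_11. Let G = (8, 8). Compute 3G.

Repeated addition: build up to 3G.
2G: tangent at (8, 8): λ = (3·8² + 1)/(2·8) ≡ 6/5. 5⁻¹ ≡ 9 (mod 11), so λ ≡ 6·9 ≡ 10.
  x = λ² - 8 - 8 = 100 - 16 ≡ 7; y = λ·(8 - 7) - 8 ≡ 2. → (7, 2)
3G: (7, 2) + (8, 8). λ = (8 - 2)/(8 - 7) ≡ 6/1 mod 11. 1⁻¹ ≡ 1 (mod 11), so λ ≡ 6.
  x = λ² - 7 - 8 = 36 - 15 ≡ 10; y = λ·(7 - 10) - 2 ≡ 2. → (10, 2)

(10, 2)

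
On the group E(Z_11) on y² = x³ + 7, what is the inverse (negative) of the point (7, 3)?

-(7, 3) = (7, -3 mod 11) = (7, 8).

(7, 8)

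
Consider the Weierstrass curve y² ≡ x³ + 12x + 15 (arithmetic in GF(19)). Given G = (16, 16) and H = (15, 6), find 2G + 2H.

(1, 16)

First 2G:
Repeated addition: build up to 2G.
2G: tangent at (16, 16): λ = (3·16² + 12)/(2·16) ≡ 1/13. 13⁻¹ ≡ 3 (mod 19), so λ ≡ 1·3 ≡ 3.
  x = λ² - 16 - 16 = 9 - 32 ≡ 15; y = λ·(16 - 15) - 16 ≡ 6. → (15, 6)
2G = (15, 6).
Next 2H:
Repeated addition: build up to 2H.
2H: tangent at (15, 6): λ = (3·15² + 12)/(2·6) ≡ 3/12. 12⁻¹ ≡ 8 (mod 19), so λ ≡ 3·8 ≡ 5.
  x = λ² - 15 - 15 = 25 - 30 ≡ 14; y = λ·(15 - 14) - 6 ≡ 18. → (14, 18)
2H = (14, 18).
Finally 2G + 2H:
(15, 6) + (14, 18). λ = (18 - 6)/(14 - 15) ≡ 12/18 mod 19. 18⁻¹ ≡ 18 (mod 19) since 18·18 = 324 ≡ 1, so λ ≡ 7.
  x = λ² - 15 - 14 = 49 - 29 ≡ 1; y = λ·(15 - 1) - 6 ≡ 16. → (1, 16)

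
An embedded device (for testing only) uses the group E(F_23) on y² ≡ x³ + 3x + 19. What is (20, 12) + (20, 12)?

(9, 19)

tangent at (20, 12): λ = (3·20² + 3)/(2·12) ≡ 7/1. 1⁻¹ ≡ 1 (mod 23), so λ ≡ 7·1 ≡ 7.
  x = λ² - 20 - 20 = 49 - 40 ≡ 9; y = λ·(20 - 9) - 12 ≡ 19. → (9, 19)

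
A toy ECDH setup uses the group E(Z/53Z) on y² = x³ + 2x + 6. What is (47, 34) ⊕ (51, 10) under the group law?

(47, 34) + (51, 10). λ = (10 - 34)/(51 - 47) ≡ 29/4 mod 53. 4⁻¹ ≡ 40 (mod 53), so λ ≡ 47.
  x = λ² - 47 - 51 = 2209 - 98 ≡ 44; y = λ·(47 - 44) - 34 ≡ 1. → (44, 1)

(44, 1)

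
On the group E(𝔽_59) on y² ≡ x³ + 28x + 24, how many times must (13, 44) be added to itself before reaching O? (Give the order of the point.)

2P: tangent at (13, 44): λ = (3·13² + 28)/(2·44) ≡ 4/29. 29⁻¹ ≡ 57 (mod 59), so λ ≡ 4·57 ≡ 51.
  x = λ² - 13 - 13 = 2601 - 26 ≡ 38; y = λ·(13 - 38) - 44 ≡ 38. → (38, 38)
3P: (38, 38) + (13, 44). λ = (44 - 38)/(13 - 38) ≡ 6/34 mod 59. 34⁻¹ ≡ 33 (mod 59) since 34·33 = 1122 ≡ 1, so λ ≡ 21.
  x = λ² - 38 - 13 = 441 - 51 ≡ 36; y = λ·(38 - 36) - 38 ≡ 4. → (36, 4)
4P: (36, 4) + (13, 44). λ = (44 - 4)/(13 - 36) ≡ 40/36 mod 59. 36⁻¹ ≡ 41 (mod 59), so λ ≡ 47.
  x = λ² - 36 - 13 = 2209 - 49 ≡ 36; y = λ·(36 - 36) - 4 ≡ 55. → (36, 55)
5P: (36, 55) + (13, 44). λ = (44 - 55)/(13 - 36) ≡ 48/36 mod 59. 36⁻¹ ≡ 41 (mod 59) since 36·41 = 1476 ≡ 1, so λ ≡ 21.
  x = λ² - 36 - 13 = 441 - 49 ≡ 38; y = λ·(36 - 38) - 55 ≡ 21. → (38, 21)
6P: (38, 21) + (13, 44). λ = (44 - 21)/(13 - 38) ≡ 23/34 mod 59. 34⁻¹ ≡ 33 (mod 59) since 34·33 = 1122 ≡ 1, so λ ≡ 51.
  x = λ² - 38 - 13 = 2601 - 51 ≡ 13; y = λ·(38 - 13) - 21 ≡ 15. → (13, 15)
7P: (13, 15) + (13, 44): same x and y₁ ≡ -y₂, so the sum is O.
7P = O, so the order is 7.

7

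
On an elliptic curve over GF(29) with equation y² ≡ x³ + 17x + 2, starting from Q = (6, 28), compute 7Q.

Repeated addition: build up to 7Q.
2Q: tangent at (6, 28): λ = (3·6² + 17)/(2·28) ≡ 9/27. 27⁻¹ ≡ 14 (mod 29), so λ ≡ 9·14 ≡ 10.
  x = λ² - 6 - 6 = 100 - 12 ≡ 1; y = λ·(6 - 1) - 28 ≡ 22. → (1, 22)
3Q: (1, 22) + (6, 28). λ = (28 - 22)/(6 - 1) ≡ 6/5 mod 29. 5⁻¹ ≡ 6 (mod 29) since 5·6 = 30 ≡ 1, so λ ≡ 7.
  x = λ² - 1 - 6 = 49 - 7 ≡ 13; y = λ·(1 - 13) - 22 ≡ 10. → (13, 10)
4Q: (13, 10) + (6, 28). λ = (28 - 10)/(6 - 13) ≡ 18/22 mod 29. 22⁻¹ ≡ 4 (mod 29), so λ ≡ 14.
  x = λ² - 13 - 6 = 196 - 19 ≡ 3; y = λ·(13 - 3) - 10 ≡ 14. → (3, 14)
5Q: (3, 14) + (6, 28). λ = (28 - 14)/(6 - 3) ≡ 14/3 mod 29. 3⁻¹ ≡ 10 (mod 29) since 3·10 = 30 ≡ 1, so λ ≡ 24.
  x = λ² - 3 - 6 = 576 - 9 ≡ 16; y = λ·(3 - 16) - 14 ≡ 22. → (16, 22)
6Q: (16, 22) + (6, 28). λ = (28 - 22)/(6 - 16) ≡ 6/19 mod 29. 19⁻¹ ≡ 26 (mod 29) since 19·26 = 494 ≡ 1, so λ ≡ 11.
  x = λ² - 16 - 6 = 121 - 22 ≡ 12; y = λ·(16 - 12) - 22 ≡ 22. → (12, 22)
7Q: (12, 22) + (6, 28). λ = (28 - 22)/(6 - 12) ≡ 6/23 mod 29. 23⁻¹ ≡ 24 (mod 29), so λ ≡ 28.
  x = λ² - 12 - 6 = 784 - 18 ≡ 12; y = λ·(12 - 12) - 22 ≡ 7. → (12, 7)

(12, 7)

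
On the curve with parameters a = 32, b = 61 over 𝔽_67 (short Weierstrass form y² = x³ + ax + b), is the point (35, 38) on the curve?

yes

y² = 38² ≡ 37; x³ + 32x + 61 = 44056 ≡ 37 (mod 67). 37 = 37.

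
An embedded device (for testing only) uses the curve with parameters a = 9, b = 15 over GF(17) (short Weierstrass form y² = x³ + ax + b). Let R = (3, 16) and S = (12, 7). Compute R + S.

(3, 16) + (12, 7). λ = (7 - 16)/(12 - 3) ≡ 8/9 mod 17. 9⁻¹ ≡ 2 (mod 17) since 9·2 = 18 ≡ 1, so λ ≡ 16.
  x = λ² - 3 - 12 = 256 - 15 ≡ 3; y = λ·(3 - 3) - 16 ≡ 1. → (3, 1)

(3, 1)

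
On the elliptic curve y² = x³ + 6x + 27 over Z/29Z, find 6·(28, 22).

(18, 14)

Write G = (28, 22).
Repeated addition: build up to 6G.
2G: tangent at (28, 22): λ = (3·28² + 6)/(2·22) ≡ 9/15. 15⁻¹ ≡ 2 (mod 29), so λ ≡ 9·2 ≡ 18.
  x = λ² - 28 - 28 = 324 - 56 ≡ 7; y = λ·(28 - 7) - 22 ≡ 8. → (7, 8)
3G: (7, 8) + (28, 22). λ = (22 - 8)/(28 - 7) ≡ 14/21 mod 29. 21⁻¹ ≡ 18 (mod 29) since 21·18 = 378 ≡ 1, so λ ≡ 20.
  x = λ² - 7 - 28 = 400 - 35 ≡ 17; y = λ·(7 - 17) - 8 ≡ 24. → (17, 24)
4G: (17, 24) + (28, 22). λ = (22 - 24)/(28 - 17) ≡ 27/11 mod 29. 11⁻¹ ≡ 8 (mod 29), so λ ≡ 13.
  x = λ² - 17 - 28 = 169 - 45 ≡ 8; y = λ·(17 - 8) - 24 ≡ 6. → (8, 6)
5G: (8, 6) + (28, 22). λ = (22 - 6)/(28 - 8) ≡ 16/20 mod 29. 20⁻¹ ≡ 16 (mod 29) since 20·16 = 320 ≡ 1, so λ ≡ 24.
  x = λ² - 8 - 28 = 576 - 36 ≡ 18; y = λ·(8 - 18) - 6 ≡ 15. → (18, 15)
6G: (18, 15) + (28, 22). λ = (22 - 15)/(28 - 18) ≡ 7/10 mod 29. 10⁻¹ ≡ 3 (mod 29), so λ ≡ 21.
  x = λ² - 18 - 28 = 441 - 46 ≡ 18; y = λ·(18 - 18) - 15 ≡ 14. → (18, 14)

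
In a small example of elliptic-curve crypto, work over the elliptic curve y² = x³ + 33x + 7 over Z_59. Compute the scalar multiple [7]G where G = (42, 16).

Repeated addition: build up to 7G.
2G: tangent at (42, 16): λ = (3·42² + 33)/(2·16) ≡ 15/32. 32⁻¹ ≡ 24 (mod 59) since 32·24 = 768 ≡ 1, so λ ≡ 15·24 ≡ 6.
  x = λ² - 42 - 42 = 36 - 84 ≡ 11; y = λ·(42 - 11) - 16 ≡ 52. → (11, 52)
3G: (11, 52) + (42, 16). λ = (16 - 52)/(42 - 11) ≡ 23/31 mod 59. 31⁻¹ ≡ 40 (mod 59), so λ ≡ 35.
  x = λ² - 11 - 42 = 1225 - 53 ≡ 51; y = λ·(11 - 51) - 52 ≡ 23. → (51, 23)
4G: (51, 23) + (42, 16). λ = (16 - 23)/(42 - 51) ≡ 52/50 mod 59. 50⁻¹ ≡ 13 (mod 59) since 50·13 = 650 ≡ 1, so λ ≡ 27.
  x = λ² - 51 - 42 = 729 - 93 ≡ 46; y = λ·(51 - 46) - 23 ≡ 53. → (46, 53)
5G: (46, 53) + (42, 16). λ = (16 - 53)/(42 - 46) ≡ 22/55 mod 59. 55⁻¹ ≡ 44 (mod 59), so λ ≡ 24.
  x = λ² - 46 - 42 = 576 - 88 ≡ 16; y = λ·(46 - 16) - 53 ≡ 18. → (16, 18)
6G: (16, 18) + (42, 16). λ = (16 - 18)/(42 - 16) ≡ 57/26 mod 59. 26⁻¹ ≡ 25 (mod 59) since 26·25 = 650 ≡ 1, so λ ≡ 9.
  x = λ² - 16 - 42 = 81 - 58 ≡ 23; y = λ·(16 - 23) - 18 ≡ 37. → (23, 37)
7G: (23, 37) + (42, 16). λ = (16 - 37)/(42 - 23) ≡ 38/19 mod 59. 19⁻¹ ≡ 28 (mod 59) since 19·28 = 532 ≡ 1, so λ ≡ 2.
  x = λ² - 23 - 42 = 4 - 65 ≡ 57; y = λ·(23 - 57) - 37 ≡ 13. → (57, 13)

(57, 13)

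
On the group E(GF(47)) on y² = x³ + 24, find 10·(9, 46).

Write G = (9, 46).
Repeated addition: build up to 10G.
2G: tangent at (9, 46): λ = (3·9² + 0)/(2·46) ≡ 8/45. 45⁻¹ ≡ 23 (mod 47) since 45·23 = 1035 ≡ 1, so λ ≡ 8·23 ≡ 43.
  x = λ² - 9 - 9 = 1849 - 18 ≡ 45; y = λ·(9 - 45) - 46 ≡ 4. → (45, 4)
3G: (45, 4) + (9, 46). λ = (46 - 4)/(9 - 45) ≡ 42/11 mod 47. 11⁻¹ ≡ 30 (mod 47), so λ ≡ 38.
  x = λ² - 45 - 9 = 1444 - 54 ≡ 27; y = λ·(45 - 27) - 4 ≡ 22. → (27, 22)
4G: (27, 22) + (9, 46). λ = (46 - 22)/(9 - 27) ≡ 24/29 mod 47. 29⁻¹ ≡ 13 (mod 47) since 29·13 = 377 ≡ 1, so λ ≡ 30.
  x = λ² - 27 - 9 = 900 - 36 ≡ 18; y = λ·(27 - 18) - 22 ≡ 13. → (18, 13)
5G: (18, 13) + (9, 46). λ = (46 - 13)/(9 - 18) ≡ 33/38 mod 47. 38⁻¹ ≡ 26 (mod 47) since 38·26 = 988 ≡ 1, so λ ≡ 12.
  x = λ² - 18 - 9 = 144 - 27 ≡ 23; y = λ·(18 - 23) - 13 ≡ 21. → (23, 21)
6G: (23, 21) + (9, 46). λ = (46 - 21)/(9 - 23) ≡ 25/33 mod 47. 33⁻¹ ≡ 10 (mod 47), so λ ≡ 15.
  x = λ² - 23 - 9 = 225 - 32 ≡ 5; y = λ·(23 - 5) - 21 ≡ 14. → (5, 14)
7G: (5, 14) + (9, 46). λ = (46 - 14)/(9 - 5) ≡ 32/4 mod 47. 4⁻¹ ≡ 12 (mod 47), so λ ≡ 8.
  x = λ² - 5 - 9 = 64 - 14 ≡ 3; y = λ·(5 - 3) - 14 ≡ 2. → (3, 2)
8G: (3, 2) + (9, 46). λ = (46 - 2)/(9 - 3) ≡ 44/6 mod 47. 6⁻¹ ≡ 8 (mod 47), so λ ≡ 23.
  x = λ² - 3 - 9 = 529 - 12 ≡ 0; y = λ·(3 - 0) - 2 ≡ 20. → (0, 20)
9G: (0, 20) + (9, 46). λ = (46 - 20)/(9 - 0) ≡ 26/9 mod 47. 9⁻¹ ≡ 21 (mod 47), so λ ≡ 29.
  x = λ² - 0 - 9 = 841 - 9 ≡ 33; y = λ·(0 - 33) - 20 ≡ 10. → (33, 10)
10G: (33, 10) + (9, 46). λ = (46 - 10)/(9 - 33) ≡ 36/23 mod 47. 23⁻¹ ≡ 45 (mod 47) since 23·45 = 1035 ≡ 1, so λ ≡ 22.
  x = λ² - 33 - 9 = 484 - 42 ≡ 19; y = λ·(33 - 19) - 10 ≡ 16. → (19, 16)

(19, 16)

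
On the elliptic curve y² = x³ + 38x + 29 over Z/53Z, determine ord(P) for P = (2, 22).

3

2P: tangent at (2, 22): λ = (3·2² + 38)/(2·22) ≡ 50/44. 44⁻¹ ≡ 47 (mod 53), so λ ≡ 50·47 ≡ 18.
  x = λ² - 2 - 2 = 324 - 4 ≡ 2; y = λ·(2 - 2) - 22 ≡ 31. → (2, 31)
3P: (2, 31) + (2, 22): same x and y₁ ≡ -y₂, so the sum is ∞.
3P = ∞, so the order is 3.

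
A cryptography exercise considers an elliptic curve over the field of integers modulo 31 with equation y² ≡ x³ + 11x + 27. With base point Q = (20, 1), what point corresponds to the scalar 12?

Repeated addition: build up to 12Q.
2Q: tangent at (20, 1): λ = (3·20² + 11)/(2·1) ≡ 2/2. 2⁻¹ ≡ 16 (mod 31), so λ ≡ 2·16 ≡ 1.
  x = λ² - 20 - 20 = 1 - 40 ≡ 23; y = λ·(20 - 23) - 1 ≡ 27. → (23, 27)
3Q: (23, 27) + (20, 1). λ = (1 - 27)/(20 - 23) ≡ 5/28 mod 31. 28⁻¹ ≡ 10 (mod 31), so λ ≡ 19.
  x = λ² - 23 - 20 = 361 - 43 ≡ 8; y = λ·(23 - 8) - 27 ≡ 10. → (8, 10)
4Q: (8, 10) + (20, 1). λ = (1 - 10)/(20 - 8) ≡ 22/12 mod 31. 12⁻¹ ≡ 13 (mod 31), so λ ≡ 7.
  x = λ² - 8 - 20 = 49 - 28 ≡ 21; y = λ·(8 - 21) - 10 ≡ 23. → (21, 23)
5Q: (21, 23) + (20, 1). λ = (1 - 23)/(20 - 21) ≡ 9/30 mod 31. 30⁻¹ ≡ 30 (mod 31) since 30·30 = 900 ≡ 1, so λ ≡ 22.
  x = λ² - 21 - 20 = 484 - 41 ≡ 9; y = λ·(21 - 9) - 23 ≡ 24. → (9, 24)
6Q: (9, 24) + (20, 1). λ = (1 - 24)/(20 - 9) ≡ 8/11 mod 31. 11⁻¹ ≡ 17 (mod 31) since 11·17 = 187 ≡ 1, so λ ≡ 12.
  x = λ² - 9 - 20 = 144 - 29 ≡ 22; y = λ·(9 - 22) - 24 ≡ 6. → (22, 6)
7Q: (22, 6) + (20, 1). λ = (1 - 6)/(20 - 22) ≡ 26/29 mod 31. 29⁻¹ ≡ 15 (mod 31), so λ ≡ 18.
  x = λ² - 22 - 20 = 324 - 42 ≡ 3; y = λ·(22 - 3) - 6 ≡ 26. → (3, 26)
8Q: (3, 26) + (20, 1). λ = (1 - 26)/(20 - 3) ≡ 6/17 mod 31. 17⁻¹ ≡ 11 (mod 31) since 17·11 = 187 ≡ 1, so λ ≡ 4.
  x = λ² - 3 - 20 = 16 - 23 ≡ 24; y = λ·(3 - 24) - 26 ≡ 14. → (24, 14)
9Q: (24, 14) + (20, 1). λ = (1 - 14)/(20 - 24) ≡ 18/27 mod 31. 27⁻¹ ≡ 23 (mod 31), so λ ≡ 11.
  x = λ² - 24 - 20 = 121 - 44 ≡ 15; y = λ·(24 - 15) - 14 ≡ 23. → (15, 23)
10Q: (15, 23) + (20, 1). λ = (1 - 23)/(20 - 15) ≡ 9/5 mod 31. 5⁻¹ ≡ 25 (mod 31), so λ ≡ 8.
  x = λ² - 15 - 20 = 64 - 35 ≡ 29; y = λ·(15 - 29) - 23 ≡ 20. → (29, 20)
11Q: (29, 20) + (20, 1). λ = (1 - 20)/(20 - 29) ≡ 12/22 mod 31. 22⁻¹ ≡ 24 (mod 31), so λ ≡ 9.
  x = λ² - 29 - 20 = 81 - 49 ≡ 1; y = λ·(29 - 1) - 20 ≡ 15. → (1, 15)
12Q: (1, 15) + (20, 1). λ = (1 - 15)/(20 - 1) ≡ 17/19 mod 31. 19⁻¹ ≡ 18 (mod 31), so λ ≡ 27.
  x = λ² - 1 - 20 = 729 - 21 ≡ 26; y = λ·(1 - 26) - 15 ≡ 23. → (26, 23)

(26, 23)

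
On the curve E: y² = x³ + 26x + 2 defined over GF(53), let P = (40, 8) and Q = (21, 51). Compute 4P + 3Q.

(21, 51)

First 4P:
Double-and-add on 4 = (100)₂. Start with P = (40, 8) for the leading 1-bit.
double: tangent at (40, 8): λ = (3·40² + 26)/(2·8) ≡ 3/16. 16⁻¹ ≡ 10 (mod 53), so λ ≡ 3·10 ≡ 30.
  x = λ² - 40 - 40 = 900 - 80 ≡ 25; y = λ·(40 - 25) - 8 ≡ 18. → (25, 18)
double: tangent at (25, 18): λ = (3·25² + 26)/(2·18) ≡ 46/36. 36⁻¹ ≡ 28 (mod 53), so λ ≡ 46·28 ≡ 16.
  x = λ² - 25 - 25 = 256 - 50 ≡ 47; y = λ·(25 - 47) - 18 ≡ 1. → (47, 1)
4P = (47, 1).
Next 3Q:
Repeated addition: build up to 3Q.
2Q: tangent at (21, 51): λ = (3·21² + 26)/(2·51) ≡ 24/49. 49⁻¹ ≡ 13 (mod 53), so λ ≡ 24·13 ≡ 47.
  x = λ² - 21 - 21 = 2209 - 42 ≡ 47; y = λ·(21 - 47) - 51 ≡ 52. → (47, 52)
3Q: (47, 52) + (21, 51). λ = (51 - 52)/(21 - 47) ≡ 52/27 mod 53. 27⁻¹ ≡ 2 (mod 53) since 27·2 = 54 ≡ 1, so λ ≡ 51.
  x = λ² - 47 - 21 = 2601 - 68 ≡ 42; y = λ·(47 - 42) - 52 ≡ 44. → (42, 44)
3Q = (42, 44).
Finally 4P + 3Q:
(47, 1) + (42, 44). λ = (44 - 1)/(42 - 47) ≡ 43/48 mod 53. 48⁻¹ ≡ 21 (mod 53) since 48·21 = 1008 ≡ 1, so λ ≡ 2.
  x = λ² - 47 - 42 = 4 - 89 ≡ 21; y = λ·(47 - 21) - 1 ≡ 51. → (21, 51)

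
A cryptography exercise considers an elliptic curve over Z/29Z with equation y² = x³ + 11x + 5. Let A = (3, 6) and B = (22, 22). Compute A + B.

(3, 6) + (22, 22). λ = (22 - 6)/(22 - 3) ≡ 16/19 mod 29. 19⁻¹ ≡ 26 (mod 29) since 19·26 = 494 ≡ 1, so λ ≡ 10.
  x = λ² - 3 - 22 = 100 - 25 ≡ 17; y = λ·(3 - 17) - 6 ≡ 28. → (17, 28)

(17, 28)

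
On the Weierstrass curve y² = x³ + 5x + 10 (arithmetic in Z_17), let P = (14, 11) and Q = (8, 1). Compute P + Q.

(14, 11) + (8, 1). λ = (1 - 11)/(8 - 14) ≡ 7/11 mod 17. 11⁻¹ ≡ 14 (mod 17), so λ ≡ 13.
  x = λ² - 14 - 8 = 169 - 22 ≡ 11; y = λ·(14 - 11) - 11 ≡ 11. → (11, 11)

(11, 11)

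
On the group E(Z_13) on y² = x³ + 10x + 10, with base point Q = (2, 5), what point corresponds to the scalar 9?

Double-and-add on 9 = (1001)₂. Start with Q = (2, 5) for the leading 1-bit.
double: tangent at (2, 5): λ = (3·2² + 10)/(2·5) ≡ 9/10. 10⁻¹ ≡ 4 (mod 13) since 10·4 = 40 ≡ 1, so λ ≡ 9·4 ≡ 10.
  x = λ² - 2 - 2 = 100 - 4 ≡ 5; y = λ·(2 - 5) - 5 ≡ 4. → (5, 4)
double: tangent at (5, 4): λ = (3·5² + 10)/(2·4) ≡ 7/8. 8⁻¹ ≡ 5 (mod 13) since 8·5 = 40 ≡ 1, so λ ≡ 7·5 ≡ 9.
  x = λ² - 5 - 5 = 81 - 10 ≡ 6; y = λ·(5 - 6) - 4 ≡ 0. → (6, 0)
double: (6, 0) + (6, 0): same x and y₁ ≡ -y₂, so the sum is O.
add Q: O + (2, 5) = (2, 5) (identity).

(2, 5)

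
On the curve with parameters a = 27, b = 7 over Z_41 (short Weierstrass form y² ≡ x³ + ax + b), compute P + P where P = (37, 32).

tangent at (37, 32): λ = (3·37² + 27)/(2·32) ≡ 34/23. 23⁻¹ ≡ 25 (mod 41), so λ ≡ 34·25 ≡ 30.
  x = λ² - 37 - 37 = 900 - 74 ≡ 6; y = λ·(37 - 6) - 32 ≡ 37. → (6, 37)

(6, 37)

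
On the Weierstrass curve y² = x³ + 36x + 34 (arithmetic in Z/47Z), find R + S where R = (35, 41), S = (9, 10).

(12, 28)

(35, 41) + (9, 10). λ = (10 - 41)/(9 - 35) ≡ 16/21 mod 47. 21⁻¹ ≡ 9 (mod 47), so λ ≡ 3.
  x = λ² - 35 - 9 = 9 - 44 ≡ 12; y = λ·(35 - 12) - 41 ≡ 28. → (12, 28)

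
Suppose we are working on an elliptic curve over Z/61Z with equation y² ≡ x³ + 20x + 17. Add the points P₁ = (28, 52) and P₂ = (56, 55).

(37, 32)

(28, 52) + (56, 55). λ = (55 - 52)/(56 - 28) ≡ 3/28 mod 61. 28⁻¹ ≡ 24 (mod 61) since 28·24 = 672 ≡ 1, so λ ≡ 11.
  x = λ² - 28 - 56 = 121 - 84 ≡ 37; y = λ·(28 - 37) - 52 ≡ 32. → (37, 32)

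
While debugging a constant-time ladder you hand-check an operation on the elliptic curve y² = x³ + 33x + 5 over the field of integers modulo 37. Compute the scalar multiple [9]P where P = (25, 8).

Double-and-add on 9 = (1001)₂. Start with P = (25, 8) for the leading 1-bit.
double: tangent at (25, 8): λ = (3·25² + 33)/(2·8) ≡ 21/16. 16⁻¹ ≡ 7 (mod 37), so λ ≡ 21·7 ≡ 36.
  x = λ² - 25 - 25 = 1296 - 50 ≡ 25; y = λ·(25 - 25) - 8 ≡ 29. → (25, 29)
double: tangent at (25, 29): λ = (3·25² + 33)/(2·29) ≡ 21/21. 21⁻¹ ≡ 30 (mod 37) since 21·30 = 630 ≡ 1, so λ ≡ 21·30 ≡ 1.
  x = λ² - 25 - 25 = 1 - 50 ≡ 25; y = λ·(25 - 25) - 29 ≡ 8. → (25, 8)
double: tangent at (25, 8): λ = (3·25² + 33)/(2·8) ≡ 21/16. 16⁻¹ ≡ 7 (mod 37), so λ ≡ 21·7 ≡ 36.
  x = λ² - 25 - 25 = 1296 - 50 ≡ 25; y = λ·(25 - 25) - 8 ≡ 29. → (25, 29)
add P: (25, 29) + (25, 8): same x and y₁ ≡ -y₂, so the sum is O.

O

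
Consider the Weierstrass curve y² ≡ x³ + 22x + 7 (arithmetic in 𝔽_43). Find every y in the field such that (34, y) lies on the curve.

none

x³ + 22x + 7 = 40059 ≡ 26 (mod 43).
26 is a non-residue mod 43; no y exists.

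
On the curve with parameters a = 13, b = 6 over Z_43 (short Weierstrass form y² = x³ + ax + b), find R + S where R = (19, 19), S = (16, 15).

(19, 19) + (16, 15). λ = (15 - 19)/(16 - 19) ≡ 39/40 mod 43. 40⁻¹ ≡ 14 (mod 43), so λ ≡ 30.
  x = λ² - 19 - 16 = 900 - 35 ≡ 5; y = λ·(19 - 5) - 19 ≡ 14. → (5, 14)

(5, 14)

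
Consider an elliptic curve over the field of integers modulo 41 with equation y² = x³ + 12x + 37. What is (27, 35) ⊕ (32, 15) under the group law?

(27, 35) + (32, 15). λ = (15 - 35)/(32 - 27) ≡ 21/5 mod 41. 5⁻¹ ≡ 33 (mod 41) since 5·33 = 165 ≡ 1, so λ ≡ 37.
  x = λ² - 27 - 32 = 1369 - 59 ≡ 39; y = λ·(27 - 39) - 35 ≡ 13. → (39, 13)

(39, 13)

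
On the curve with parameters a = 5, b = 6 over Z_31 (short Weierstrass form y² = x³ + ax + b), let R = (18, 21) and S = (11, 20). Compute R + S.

(21, 14)

(18, 21) + (11, 20). λ = (20 - 21)/(11 - 18) ≡ 30/24 mod 31. 24⁻¹ ≡ 22 (mod 31) since 24·22 = 528 ≡ 1, so λ ≡ 9.
  x = λ² - 18 - 11 = 81 - 29 ≡ 21; y = λ·(18 - 21) - 21 ≡ 14. → (21, 14)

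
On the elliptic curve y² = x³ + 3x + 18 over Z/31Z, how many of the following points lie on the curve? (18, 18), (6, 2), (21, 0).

(18, 18): 18² ≡ 14, rhs ≡ 14 → on.
(6, 2): 2² ≡ 4, rhs ≡ 4 → on.
(21, 0): 0² ≡ 0, rhs ≡ 11 → off.

2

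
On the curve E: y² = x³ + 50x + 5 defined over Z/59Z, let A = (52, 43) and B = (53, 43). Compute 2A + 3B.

First 2A:
Repeated addition: build up to 2A.
2A: tangent at (52, 43): λ = (3·52² + 50)/(2·43) ≡ 20/27. 27⁻¹ ≡ 35 (mod 59), so λ ≡ 20·35 ≡ 51.
  x = λ² - 52 - 52 = 2601 - 104 ≡ 19; y = λ·(52 - 19) - 43 ≡ 47. → (19, 47)
2A = (19, 47).
Next 3B:
Repeated addition: build up to 3B.
2B: tangent at (53, 43): λ = (3·53² + 50)/(2·43) ≡ 40/27. 27⁻¹ ≡ 35 (mod 59) since 27·35 = 945 ≡ 1, so λ ≡ 40·35 ≡ 43.
  x = λ² - 53 - 53 = 1849 - 106 ≡ 32; y = λ·(53 - 32) - 43 ≡ 34. → (32, 34)
3B: (32, 34) + (53, 43). λ = (43 - 34)/(53 - 32) ≡ 9/21 mod 59. 21⁻¹ ≡ 45 (mod 59), so λ ≡ 51.
  x = λ² - 32 - 53 = 2601 - 85 ≡ 38; y = λ·(32 - 38) - 34 ≡ 14. → (38, 14)
3B = (38, 14).
Finally 2A + 3B:
(19, 47) + (38, 14). λ = (14 - 47)/(38 - 19) ≡ 26/19 mod 59. 19⁻¹ ≡ 28 (mod 59), so λ ≡ 20.
  x = λ² - 19 - 38 = 400 - 57 ≡ 48; y = λ·(19 - 48) - 47 ≡ 22. → (48, 22)

(48, 22)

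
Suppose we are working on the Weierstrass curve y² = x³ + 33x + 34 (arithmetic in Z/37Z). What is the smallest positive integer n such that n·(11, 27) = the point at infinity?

11

2P: tangent at (11, 27): λ = (3·11² + 33)/(2·27) ≡ 26/17. 17⁻¹ ≡ 24 (mod 37), so λ ≡ 26·24 ≡ 32.
  x = λ² - 11 - 11 = 1024 - 22 ≡ 3; y = λ·(11 - 3) - 27 ≡ 7. → (3, 7)
3P: (3, 7) + (11, 27). λ = (27 - 7)/(11 - 3) ≡ 20/8 mod 37. 8⁻¹ ≡ 14 (mod 37), so λ ≡ 21.
  x = λ² - 3 - 11 = 441 - 14 ≡ 20; y = λ·(3 - 20) - 7 ≡ 6. → (20, 6)
4P: (20, 6) + (11, 27). λ = (27 - 6)/(11 - 20) ≡ 21/28 mod 37. 28⁻¹ ≡ 4 (mod 37), so λ ≡ 10.
  x = λ² - 20 - 11 = 100 - 31 ≡ 32; y = λ·(20 - 32) - 6 ≡ 22. → (32, 22)
5P: (32, 22) + (11, 27). λ = (27 - 22)/(11 - 32) ≡ 5/16 mod 37. 16⁻¹ ≡ 7 (mod 37) since 16·7 = 112 ≡ 1, so λ ≡ 35.
  x = λ² - 32 - 11 = 1225 - 43 ≡ 35; y = λ·(32 - 35) - 22 ≡ 21. → (35, 21)
6P: (35, 21) + (11, 27). λ = (27 - 21)/(11 - 35) ≡ 6/13 mod 37. 13⁻¹ ≡ 20 (mod 37) since 13·20 = 260 ≡ 1, so λ ≡ 9.
  x = λ² - 35 - 11 = 81 - 46 ≡ 35; y = λ·(35 - 35) - 21 ≡ 16. → (35, 16)
7P: (35, 16) + (11, 27). λ = (27 - 16)/(11 - 35) ≡ 11/13 mod 37. 13⁻¹ ≡ 20 (mod 37), so λ ≡ 35.
  x = λ² - 35 - 11 = 1225 - 46 ≡ 32; y = λ·(35 - 32) - 16 ≡ 15. → (32, 15)
8P: (32, 15) + (11, 27). λ = (27 - 15)/(11 - 32) ≡ 12/16 mod 37. 16⁻¹ ≡ 7 (mod 37) since 16·7 = 112 ≡ 1, so λ ≡ 10.
  x = λ² - 32 - 11 = 100 - 43 ≡ 20; y = λ·(32 - 20) - 15 ≡ 31. → (20, 31)
9P: (20, 31) + (11, 27). λ = (27 - 31)/(11 - 20) ≡ 33/28 mod 37. 28⁻¹ ≡ 4 (mod 37) since 28·4 = 112 ≡ 1, so λ ≡ 21.
  x = λ² - 20 - 11 = 441 - 31 ≡ 3; y = λ·(20 - 3) - 31 ≡ 30. → (3, 30)
10P: (3, 30) + (11, 27). λ = (27 - 30)/(11 - 3) ≡ 34/8 mod 37. 8⁻¹ ≡ 14 (mod 37) since 8·14 = 112 ≡ 1, so λ ≡ 32.
  x = λ² - 3 - 11 = 1024 - 14 ≡ 11; y = λ·(3 - 11) - 30 ≡ 10. → (11, 10)
11P: (11, 10) + (11, 27): same x and y₁ ≡ -y₂, so the sum is the point at infinity.
11P = the point at infinity, so the order is 11.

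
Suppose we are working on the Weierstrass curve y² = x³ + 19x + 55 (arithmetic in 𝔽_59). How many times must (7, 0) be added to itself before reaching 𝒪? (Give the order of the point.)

2

2P: (7, 0) + (7, 0): same x and y₁ ≡ -y₂, so the sum is 𝒪.
2P = 𝒪, so the order is 2.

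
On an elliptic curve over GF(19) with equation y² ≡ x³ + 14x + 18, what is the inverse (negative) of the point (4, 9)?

-(4, 9) = (4, -9 mod 19) = (4, 10).

(4, 10)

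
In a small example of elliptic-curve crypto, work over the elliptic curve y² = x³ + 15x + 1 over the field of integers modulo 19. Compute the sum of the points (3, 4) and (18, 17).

(5, 12)

(3, 4) + (18, 17). λ = (17 - 4)/(18 - 3) ≡ 13/15 mod 19. 15⁻¹ ≡ 14 (mod 19), so λ ≡ 11.
  x = λ² - 3 - 18 = 121 - 21 ≡ 5; y = λ·(3 - 5) - 4 ≡ 12. → (5, 12)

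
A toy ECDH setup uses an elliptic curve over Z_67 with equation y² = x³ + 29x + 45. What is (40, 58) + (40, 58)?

(3, 62)

tangent at (40, 58): λ = (3·40² + 29)/(2·58) ≡ 5/49. 49⁻¹ ≡ 26 (mod 67) since 49·26 = 1274 ≡ 1, so λ ≡ 5·26 ≡ 63.
  x = λ² - 40 - 40 = 3969 - 80 ≡ 3; y = λ·(40 - 3) - 58 ≡ 62. → (3, 62)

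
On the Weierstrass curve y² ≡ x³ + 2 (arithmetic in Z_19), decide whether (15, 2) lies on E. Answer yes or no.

y² = 2² ≡ 4; x³ + 0x + 2 = 3377 ≡ 14 (mod 19). 4 ≠ 14.

no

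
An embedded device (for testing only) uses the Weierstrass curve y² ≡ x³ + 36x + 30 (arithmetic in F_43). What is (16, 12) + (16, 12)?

(26, 40)

tangent at (16, 12): λ = (3·16² + 36)/(2·12) ≡ 30/24. 24⁻¹ ≡ 9 (mod 43), so λ ≡ 30·9 ≡ 12.
  x = λ² - 16 - 16 = 144 - 32 ≡ 26; y = λ·(16 - 26) - 12 ≡ 40. → (26, 40)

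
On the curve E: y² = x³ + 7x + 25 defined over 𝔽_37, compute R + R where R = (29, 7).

tangent at (29, 7): λ = (3·29² + 7)/(2·7) ≡ 14/14. 14⁻¹ ≡ 8 (mod 37), so λ ≡ 14·8 ≡ 1.
  x = λ² - 29 - 29 = 1 - 58 ≡ 17; y = λ·(29 - 17) - 7 ≡ 5. → (17, 5)

(17, 5)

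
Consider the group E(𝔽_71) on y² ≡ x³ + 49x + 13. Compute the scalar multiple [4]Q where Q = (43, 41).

(67, 45)

Repeated addition: build up to 4Q.
2Q: tangent at (43, 41): λ = (3·43² + 49)/(2·41) ≡ 58/11. 11⁻¹ ≡ 13 (mod 71), so λ ≡ 58·13 ≡ 44.
  x = λ² - 43 - 43 = 1936 - 86 ≡ 4; y = λ·(43 - 4) - 41 ≡ 42. → (4, 42)
3Q: (4, 42) + (43, 41). λ = (41 - 42)/(43 - 4) ≡ 70/39 mod 71. 39⁻¹ ≡ 51 (mod 71), so λ ≡ 20.
  x = λ² - 4 - 43 = 400 - 47 ≡ 69; y = λ·(4 - 69) - 42 ≡ 7. → (69, 7)
4Q: (69, 7) + (43, 41). λ = (41 - 7)/(43 - 69) ≡ 34/45 mod 71. 45⁻¹ ≡ 30 (mod 71), so λ ≡ 26.
  x = λ² - 69 - 43 = 676 - 112 ≡ 67; y = λ·(69 - 67) - 7 ≡ 45. → (67, 45)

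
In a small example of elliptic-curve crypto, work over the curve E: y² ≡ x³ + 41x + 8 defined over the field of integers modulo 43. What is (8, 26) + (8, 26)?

(31, 14)

tangent at (8, 26): λ = (3·8² + 41)/(2·26) ≡ 18/9. 9⁻¹ ≡ 24 (mod 43), so λ ≡ 18·24 ≡ 2.
  x = λ² - 8 - 8 = 4 - 16 ≡ 31; y = λ·(8 - 31) - 26 ≡ 14. → (31, 14)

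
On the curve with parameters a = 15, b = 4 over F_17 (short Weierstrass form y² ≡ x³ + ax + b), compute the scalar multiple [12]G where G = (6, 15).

O

Double-and-add on 12 = (1100)₂. Start with G = (6, 15) for the leading 1-bit.
double: tangent at (6, 15): λ = (3·6² + 15)/(2·15) ≡ 4/13. 13⁻¹ ≡ 4 (mod 17) since 13·4 = 52 ≡ 1, so λ ≡ 4·4 ≡ 16.
  x = λ² - 6 - 6 = 256 - 12 ≡ 6; y = λ·(6 - 6) - 15 ≡ 2. → (6, 2)
add G: (6, 2) + (6, 15): same x and y₁ ≡ -y₂, so the sum is O.
double: O + O = O (identity).
double: O + O = O (identity).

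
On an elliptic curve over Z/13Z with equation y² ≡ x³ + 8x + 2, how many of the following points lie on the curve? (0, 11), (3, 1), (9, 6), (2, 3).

2

(0, 11): 11² ≡ 4, rhs ≡ 2 → off.
(3, 1): 1² ≡ 1, rhs ≡ 1 → on.
(9, 6): 6² ≡ 10, rhs ≡ 10 → on.
(2, 3): 3² ≡ 9, rhs ≡ 0 → off.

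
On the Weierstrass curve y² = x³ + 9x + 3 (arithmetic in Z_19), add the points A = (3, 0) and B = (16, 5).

(16, 14)

(3, 0) + (16, 5). λ = (5 - 0)/(16 - 3) ≡ 5/13 mod 19. 13⁻¹ ≡ 3 (mod 19), so λ ≡ 15.
  x = λ² - 3 - 16 = 225 - 19 ≡ 16; y = λ·(3 - 16) - 0 ≡ 14. → (16, 14)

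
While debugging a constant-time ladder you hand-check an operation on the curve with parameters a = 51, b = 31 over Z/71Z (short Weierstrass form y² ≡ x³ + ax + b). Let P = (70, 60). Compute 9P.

Repeated addition: build up to 9P.
2P: tangent at (70, 60): λ = (3·70² + 51)/(2·60) ≡ 54/49. 49⁻¹ ≡ 29 (mod 71) since 49·29 = 1421 ≡ 1, so λ ≡ 54·29 ≡ 4.
  x = λ² - 70 - 70 = 16 - 140 ≡ 18; y = λ·(70 - 18) - 60 ≡ 6. → (18, 6)
3P: (18, 6) + (70, 60). λ = (60 - 6)/(70 - 18) ≡ 54/52 mod 71. 52⁻¹ ≡ 56 (mod 71), so λ ≡ 42.
  x = λ² - 18 - 70 = 1764 - 88 ≡ 43; y = λ·(18 - 43) - 6 ≡ 9. → (43, 9)
4P: (43, 9) + (70, 60). λ = (60 - 9)/(70 - 43) ≡ 51/27 mod 71. 27⁻¹ ≡ 50 (mod 71), so λ ≡ 65.
  x = λ² - 43 - 70 = 4225 - 113 ≡ 65; y = λ·(43 - 65) - 9 ≡ 52. → (65, 52)
5P: (65, 52) + (70, 60). λ = (60 - 52)/(70 - 65) ≡ 8/5 mod 71. 5⁻¹ ≡ 57 (mod 71), so λ ≡ 30.
  x = λ² - 65 - 70 = 900 - 135 ≡ 55; y = λ·(65 - 55) - 52 ≡ 35. → (55, 35)
6P: (55, 35) + (70, 60). λ = (60 - 35)/(70 - 55) ≡ 25/15 mod 71. 15⁻¹ ≡ 19 (mod 71), so λ ≡ 49.
  x = λ² - 55 - 70 = 2401 - 125 ≡ 4; y = λ·(55 - 4) - 35 ≡ 50. → (4, 50)
7P: (4, 50) + (70, 60). λ = (60 - 50)/(70 - 4) ≡ 10/66 mod 71. 66⁻¹ ≡ 14 (mod 71), so λ ≡ 69.
  x = λ² - 4 - 70 = 4761 - 74 ≡ 1; y = λ·(4 - 1) - 50 ≡ 15. → (1, 15)
8P: (1, 15) + (70, 60). λ = (60 - 15)/(70 - 1) ≡ 45/69 mod 71. 69⁻¹ ≡ 35 (mod 71) since 69·35 = 2415 ≡ 1, so λ ≡ 13.
  x = λ² - 1 - 70 = 169 - 71 ≡ 27; y = λ·(1 - 27) - 15 ≡ 2. → (27, 2)
9P: (27, 2) + (70, 60). λ = (60 - 2)/(70 - 27) ≡ 58/43 mod 71. 43⁻¹ ≡ 38 (mod 71), so λ ≡ 3.
  x = λ² - 27 - 70 = 9 - 97 ≡ 54; y = λ·(27 - 54) - 2 ≡ 59. → (54, 59)

(54, 59)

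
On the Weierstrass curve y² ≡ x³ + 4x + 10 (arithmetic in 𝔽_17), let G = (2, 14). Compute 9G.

(12, 16)

Double-and-add on 9 = (1001)₂. Start with G = (2, 14) for the leading 1-bit.
double: tangent at (2, 14): λ = (3·2² + 4)/(2·14) ≡ 16/11. 11⁻¹ ≡ 14 (mod 17), so λ ≡ 16·14 ≡ 3.
  x = λ² - 2 - 2 = 9 - 4 ≡ 5; y = λ·(2 - 5) - 14 ≡ 11. → (5, 11)
double: tangent at (5, 11): λ = (3·5² + 4)/(2·11) ≡ 11/5. 5⁻¹ ≡ 7 (mod 17) since 5·7 = 35 ≡ 1, so λ ≡ 11·7 ≡ 9.
  x = λ² - 5 - 5 = 81 - 10 ≡ 3; y = λ·(5 - 3) - 11 ≡ 7. → (3, 7)
double: tangent at (3, 7): λ = (3·3² + 4)/(2·7) ≡ 14/14. 14⁻¹ ≡ 11 (mod 17) since 14·11 = 154 ≡ 1, so λ ≡ 14·11 ≡ 1.
  x = λ² - 3 - 3 = 1 - 6 ≡ 12; y = λ·(3 - 12) - 7 ≡ 1. → (12, 1)
add G: (12, 1) + (2, 14). λ = (14 - 1)/(2 - 12) ≡ 13/7 mod 17. 7⁻¹ ≡ 5 (mod 17) since 7·5 = 35 ≡ 1, so λ ≡ 14.
  x = λ² - 12 - 2 = 196 - 14 ≡ 12; y = λ·(12 - 12) - 1 ≡ 16. → (12, 16)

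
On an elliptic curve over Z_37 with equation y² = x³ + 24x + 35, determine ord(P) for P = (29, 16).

10

2P: tangent at (29, 16): λ = (3·29² + 24)/(2·16) ≡ 31/32. 32⁻¹ ≡ 22 (mod 37) since 32·22 = 704 ≡ 1, so λ ≡ 31·22 ≡ 16.
  x = λ² - 29 - 29 = 256 - 58 ≡ 13; y = λ·(29 - 13) - 16 ≡ 18. → (13, 18)
3P: (13, 18) + (29, 16). λ = (16 - 18)/(29 - 13) ≡ 35/16 mod 37. 16⁻¹ ≡ 7 (mod 37), so λ ≡ 23.
  x = λ² - 13 - 29 = 529 - 42 ≡ 6; y = λ·(13 - 6) - 18 ≡ 32. → (6, 32)
4P: (6, 32) + (29, 16). λ = (16 - 32)/(29 - 6) ≡ 21/23 mod 37. 23⁻¹ ≡ 29 (mod 37) since 23·29 = 667 ≡ 1, so λ ≡ 17.
  x = λ² - 6 - 29 = 289 - 35 ≡ 32; y = λ·(6 - 32) - 32 ≡ 7. → (32, 7)
5P: (32, 7) + (29, 16). λ = (16 - 7)/(29 - 32) ≡ 9/34 mod 37. 34⁻¹ ≡ 12 (mod 37), so λ ≡ 34.
  x = λ² - 32 - 29 = 1156 - 61 ≡ 22; y = λ·(32 - 22) - 7 ≡ 0. → (22, 0)
6P: (22, 0) + (29, 16). λ = (16 - 0)/(29 - 22) ≡ 16/7 mod 37. 7⁻¹ ≡ 16 (mod 37), so λ ≡ 34.
  x = λ² - 22 - 29 = 1156 - 51 ≡ 32; y = λ·(22 - 32) - 0 ≡ 30. → (32, 30)
7P: (32, 30) + (29, 16). λ = (16 - 30)/(29 - 32) ≡ 23/34 mod 37. 34⁻¹ ≡ 12 (mod 37) since 34·12 = 408 ≡ 1, so λ ≡ 17.
  x = λ² - 32 - 29 = 289 - 61 ≡ 6; y = λ·(32 - 6) - 30 ≡ 5. → (6, 5)
8P: (6, 5) + (29, 16). λ = (16 - 5)/(29 - 6) ≡ 11/23 mod 37. 23⁻¹ ≡ 29 (mod 37) since 23·29 = 667 ≡ 1, so λ ≡ 23.
  x = λ² - 6 - 29 = 529 - 35 ≡ 13; y = λ·(6 - 13) - 5 ≡ 19. → (13, 19)
9P: (13, 19) + (29, 16). λ = (16 - 19)/(29 - 13) ≡ 34/16 mod 37. 16⁻¹ ≡ 7 (mod 37) since 16·7 = 112 ≡ 1, so λ ≡ 16.
  x = λ² - 13 - 29 = 256 - 42 ≡ 29; y = λ·(13 - 29) - 19 ≡ 21. → (29, 21)
10P: (29, 21) + (29, 16): same x and y₁ ≡ -y₂, so the sum is O.
10P = O, so the order is 10.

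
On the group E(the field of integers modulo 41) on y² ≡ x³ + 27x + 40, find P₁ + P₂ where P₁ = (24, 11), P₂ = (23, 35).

(24, 11) + (23, 35). λ = (35 - 11)/(23 - 24) ≡ 24/40 mod 41. 40⁻¹ ≡ 40 (mod 41) since 40·40 = 1600 ≡ 1, so λ ≡ 17.
  x = λ² - 24 - 23 = 289 - 47 ≡ 37; y = λ·(24 - 37) - 11 ≡ 14. → (37, 14)

(37, 14)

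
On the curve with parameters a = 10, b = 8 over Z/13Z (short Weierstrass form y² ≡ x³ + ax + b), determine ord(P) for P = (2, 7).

2P: tangent at (2, 7): λ = (3·2² + 10)/(2·7) ≡ 9/1. 1⁻¹ ≡ 1 (mod 13) since 1·1 = 1 ≡ 1, so λ ≡ 9·1 ≡ 9.
  x = λ² - 2 - 2 = 81 - 4 ≡ 12; y = λ·(2 - 12) - 7 ≡ 7. → (12, 7)
3P: (12, 7) + (2, 7). λ = (7 - 7)/(2 - 12) ≡ 0/3 mod 13. 3⁻¹ ≡ 9 (mod 13), so λ ≡ 0.
  x = λ² - 12 - 2 = 0 - 14 ≡ 12; y = λ·(12 - 12) - 7 ≡ 6. → (12, 6)
4P: (12, 6) + (2, 7). λ = (7 - 6)/(2 - 12) ≡ 1/3 mod 13. 3⁻¹ ≡ 9 (mod 13), so λ ≡ 9.
  x = λ² - 12 - 2 = 81 - 14 ≡ 2; y = λ·(12 - 2) - 6 ≡ 6. → (2, 6)
5P: (2, 6) + (2, 7): same x and y₁ ≡ -y₂, so the sum is O.
5P = O, so the order is 5.

5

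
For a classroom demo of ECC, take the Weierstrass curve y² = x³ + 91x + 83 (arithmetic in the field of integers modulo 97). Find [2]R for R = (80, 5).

tangent at (80, 5): λ = (3·80² + 91)/(2·5) ≡ 85/10. 10⁻¹ ≡ 68 (mod 97), so λ ≡ 85·68 ≡ 57.
  x = λ² - 80 - 80 = 3249 - 160 ≡ 82; y = λ·(80 - 82) - 5 ≡ 75. → (82, 75)

(82, 75)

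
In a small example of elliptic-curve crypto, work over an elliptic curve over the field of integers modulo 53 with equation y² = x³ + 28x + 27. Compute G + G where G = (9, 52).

tangent at (9, 52): λ = (3·9² + 28)/(2·52) ≡ 6/51. 51⁻¹ ≡ 26 (mod 53), so λ ≡ 6·26 ≡ 50.
  x = λ² - 9 - 9 = 2500 - 18 ≡ 44; y = λ·(9 - 44) - 52 ≡ 0. → (44, 0)

(44, 0)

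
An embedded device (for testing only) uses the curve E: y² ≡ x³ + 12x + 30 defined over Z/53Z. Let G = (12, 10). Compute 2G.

tangent at (12, 10): λ = (3·12² + 12)/(2·10) ≡ 20/20. 20⁻¹ ≡ 8 (mod 53) since 20·8 = 160 ≡ 1, so λ ≡ 20·8 ≡ 1.
  x = λ² - 12 - 12 = 1 - 24 ≡ 30; y = λ·(12 - 30) - 10 ≡ 25. → (30, 25)

(30, 25)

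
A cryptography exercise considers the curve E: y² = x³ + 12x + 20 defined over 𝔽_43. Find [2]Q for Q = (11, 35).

tangent at (11, 35): λ = (3·11² + 12)/(2·35) ≡ 31/27. 27⁻¹ ≡ 8 (mod 43) since 27·8 = 216 ≡ 1, so λ ≡ 31·8 ≡ 33.
  x = λ² - 11 - 11 = 1089 - 22 ≡ 35; y = λ·(11 - 35) - 35 ≡ 33. → (35, 33)

(35, 33)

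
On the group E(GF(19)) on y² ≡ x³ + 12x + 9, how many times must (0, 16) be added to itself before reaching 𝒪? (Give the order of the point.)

2P: tangent at (0, 16): λ = (3·0² + 12)/(2·16) ≡ 12/13. 13⁻¹ ≡ 3 (mod 19), so λ ≡ 12·3 ≡ 17.
  x = λ² - 0 - 0 = 289 - 0 ≡ 4; y = λ·(0 - 4) - 16 ≡ 11. → (4, 11)
3P: (4, 11) + (0, 16). λ = (16 - 11)/(0 - 4) ≡ 5/15 mod 19. 15⁻¹ ≡ 14 (mod 19), so λ ≡ 13.
  x = λ² - 4 - 0 = 169 - 4 ≡ 13; y = λ·(4 - 13) - 11 ≡ 5. → (13, 5)
4P: (13, 5) + (0, 16). λ = (16 - 5)/(0 - 13) ≡ 11/6 mod 19. 6⁻¹ ≡ 16 (mod 19) since 6·16 = 96 ≡ 1, so λ ≡ 5.
  x = λ² - 13 - 0 = 25 - 13 ≡ 12; y = λ·(13 - 12) - 5 ≡ 0. → (12, 0)
5P: (12, 0) + (0, 16). λ = (16 - 0)/(0 - 12) ≡ 16/7 mod 19. 7⁻¹ ≡ 11 (mod 19) since 7·11 = 77 ≡ 1, so λ ≡ 5.
  x = λ² - 12 - 0 = 25 - 12 ≡ 13; y = λ·(12 - 13) - 0 ≡ 14. → (13, 14)
6P: (13, 14) + (0, 16). λ = (16 - 14)/(0 - 13) ≡ 2/6 mod 19. 6⁻¹ ≡ 16 (mod 19) since 6·16 = 96 ≡ 1, so λ ≡ 13.
  x = λ² - 13 - 0 = 169 - 13 ≡ 4; y = λ·(13 - 4) - 14 ≡ 8. → (4, 8)
7P: (4, 8) + (0, 16). λ = (16 - 8)/(0 - 4) ≡ 8/15 mod 19. 15⁻¹ ≡ 14 (mod 19), so λ ≡ 17.
  x = λ² - 4 - 0 = 289 - 4 ≡ 0; y = λ·(4 - 0) - 8 ≡ 3. → (0, 3)
8P: (0, 3) + (0, 16): same x and y₁ ≡ -y₂, so the sum is 𝒪.
8P = 𝒪, so the order is 8.

8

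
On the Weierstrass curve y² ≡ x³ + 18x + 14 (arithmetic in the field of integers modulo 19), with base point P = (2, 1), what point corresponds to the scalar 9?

(15, 7)

Double-and-add on 9 = (1001)₂. Start with P = (2, 1) for the leading 1-bit.
double: tangent at (2, 1): λ = (3·2² + 18)/(2·1) ≡ 11/2. 2⁻¹ ≡ 10 (mod 19) since 2·10 = 20 ≡ 1, so λ ≡ 11·10 ≡ 15.
  x = λ² - 2 - 2 = 225 - 4 ≡ 12; y = λ·(2 - 12) - 1 ≡ 1. → (12, 1)
double: tangent at (12, 1): λ = (3·12² + 18)/(2·1) ≡ 13/2. 2⁻¹ ≡ 10 (mod 19), so λ ≡ 13·10 ≡ 16.
  x = λ² - 12 - 12 = 256 - 24 ≡ 4; y = λ·(12 - 4) - 1 ≡ 13. → (4, 13)
double: tangent at (4, 13): λ = (3·4² + 18)/(2·13) ≡ 9/7. 7⁻¹ ≡ 11 (mod 19) since 7·11 = 77 ≡ 1, so λ ≡ 9·11 ≡ 4.
  x = λ² - 4 - 4 = 16 - 8 ≡ 8; y = λ·(4 - 8) - 13 ≡ 9. → (8, 9)
add P: (8, 9) + (2, 1). λ = (1 - 9)/(2 - 8) ≡ 11/13 mod 19. 13⁻¹ ≡ 3 (mod 19) since 13·3 = 39 ≡ 1, so λ ≡ 14.
  x = λ² - 8 - 2 = 196 - 10 ≡ 15; y = λ·(8 - 15) - 9 ≡ 7. → (15, 7)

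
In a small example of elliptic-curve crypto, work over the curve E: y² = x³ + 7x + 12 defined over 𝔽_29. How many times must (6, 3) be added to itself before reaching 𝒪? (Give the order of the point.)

2P: tangent at (6, 3): λ = (3·6² + 7)/(2·3) ≡ 28/6. 6⁻¹ ≡ 5 (mod 29), so λ ≡ 28·5 ≡ 24.
  x = λ² - 6 - 6 = 576 - 12 ≡ 13; y = λ·(6 - 13) - 3 ≡ 3. → (13, 3)
3P: (13, 3) + (6, 3). λ = (3 - 3)/(6 - 13) ≡ 0/22 mod 29. 22⁻¹ ≡ 4 (mod 29), so λ ≡ 0.
  x = λ² - 13 - 6 = 0 - 19 ≡ 10; y = λ·(13 - 10) - 3 ≡ 26. → (10, 26)
4P: (10, 26) + (6, 3). λ = (3 - 26)/(6 - 10) ≡ 6/25 mod 29. 25⁻¹ ≡ 7 (mod 29) since 25·7 = 175 ≡ 1, so λ ≡ 13.
  x = λ² - 10 - 6 = 169 - 16 ≡ 8; y = λ·(10 - 8) - 26 ≡ 0. → (8, 0)
5P: (8, 0) + (6, 3). λ = (3 - 0)/(6 - 8) ≡ 3/27 mod 29. 27⁻¹ ≡ 14 (mod 29), so λ ≡ 13.
  x = λ² - 8 - 6 = 169 - 14 ≡ 10; y = λ·(8 - 10) - 0 ≡ 3. → (10, 3)
6P: (10, 3) + (6, 3). λ = (3 - 3)/(6 - 10) ≡ 0/25 mod 29. 25⁻¹ ≡ 7 (mod 29), so λ ≡ 0.
  x = λ² - 10 - 6 = 0 - 16 ≡ 13; y = λ·(10 - 13) - 3 ≡ 26. → (13, 26)
7P: (13, 26) + (6, 3). λ = (3 - 26)/(6 - 13) ≡ 6/22 mod 29. 22⁻¹ ≡ 4 (mod 29), so λ ≡ 24.
  x = λ² - 13 - 6 = 576 - 19 ≡ 6; y = λ·(13 - 6) - 26 ≡ 26. → (6, 26)
8P: (6, 26) + (6, 3): same x and y₁ ≡ -y₂, so the sum is 𝒪.
8P = 𝒪, so the order is 8.

8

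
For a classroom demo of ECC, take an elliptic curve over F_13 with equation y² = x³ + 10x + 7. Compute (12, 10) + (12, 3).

O

The two points share x = 12 and their y-coordinates satisfy 10 + 3 ≡ 0 (mod 13), so they are inverses. Their sum is 𝒪.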